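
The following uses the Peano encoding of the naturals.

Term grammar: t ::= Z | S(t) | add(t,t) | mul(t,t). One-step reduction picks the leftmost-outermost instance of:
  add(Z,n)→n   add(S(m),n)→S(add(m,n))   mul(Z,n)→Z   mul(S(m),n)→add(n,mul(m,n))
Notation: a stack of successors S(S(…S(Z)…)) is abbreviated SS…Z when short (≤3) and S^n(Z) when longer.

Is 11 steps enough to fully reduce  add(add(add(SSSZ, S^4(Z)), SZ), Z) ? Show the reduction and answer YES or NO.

Answer: NO — after 11 steps the term is S(S(S(add(S(add(SSSZ, SZ)), Z)))), not yet normal

Reduction:
  start: add(add(add(SSSZ, S^4(Z)), SZ), Z)
  [1] add(add(S(add(SSZ, S^4(Z))), SZ), Z)
  [2] add(S(add(add(SSZ, S^4(Z)), SZ)), Z)
  [3] S(add(add(add(SSZ, S^4(Z)), SZ), Z))
  [4] S(add(add(S(add(SZ, S^4(Z))), SZ), Z))
  [5] S(add(S(add(add(SZ, S^4(Z)), SZ)), Z))
  [6] S(S(add(add(add(SZ, S^4(Z)), SZ), Z)))
  [7] S(S(add(add(S(add(Z, S^4(Z))), SZ), Z)))
  [8] S(S(add(S(add(add(Z, S^4(Z)), SZ)), Z)))
  [9] S(S(S(add(add(add(Z, S^4(Z)), SZ), Z))))
  [10] S(S(S(add(add(S^4(Z), SZ), Z))))
  [11] S(S(S(add(S(add(SSSZ, SZ)), Z))))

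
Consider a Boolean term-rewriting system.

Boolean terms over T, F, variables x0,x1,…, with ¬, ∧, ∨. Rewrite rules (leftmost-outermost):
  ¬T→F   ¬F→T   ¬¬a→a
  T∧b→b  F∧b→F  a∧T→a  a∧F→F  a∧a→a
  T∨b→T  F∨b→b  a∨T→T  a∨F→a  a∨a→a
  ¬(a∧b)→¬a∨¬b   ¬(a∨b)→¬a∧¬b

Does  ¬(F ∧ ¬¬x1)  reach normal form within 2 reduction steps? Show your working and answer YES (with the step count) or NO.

  start: ¬(F ∧ ¬¬x1)
  →1  ¬F ∨ ¬¬¬x1
  →2  T ∨ ¬¬¬x1

Answer: NO — after 2 steps the term is T ∨ ¬¬¬x1, not yet normal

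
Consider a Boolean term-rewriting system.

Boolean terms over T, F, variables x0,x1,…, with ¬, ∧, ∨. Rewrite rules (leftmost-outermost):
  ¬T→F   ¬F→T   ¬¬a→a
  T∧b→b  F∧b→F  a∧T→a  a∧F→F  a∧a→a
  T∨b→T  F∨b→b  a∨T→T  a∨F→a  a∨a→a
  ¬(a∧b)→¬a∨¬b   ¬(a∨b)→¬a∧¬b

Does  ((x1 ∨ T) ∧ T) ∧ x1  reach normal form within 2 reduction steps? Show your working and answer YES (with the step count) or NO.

Answer: NO — after 2 steps the term is T ∧ x1, not yet normal

Derivation:
  start: ((x1 ∨ T) ∧ T) ∧ x1
  step 1: (x1 ∨ T) ∧ x1
  step 2: T ∧ x1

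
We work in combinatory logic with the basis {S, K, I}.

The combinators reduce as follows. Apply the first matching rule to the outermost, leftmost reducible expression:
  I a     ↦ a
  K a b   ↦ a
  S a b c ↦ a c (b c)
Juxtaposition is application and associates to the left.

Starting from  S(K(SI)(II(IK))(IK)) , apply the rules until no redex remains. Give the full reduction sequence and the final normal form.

Answer: normal form = S(SIK)  (in 2 steps)

Working:
  start: S(K(SI)(II(IK))(IK))
  →1  S(SI(IK))
  →2  S(SIK)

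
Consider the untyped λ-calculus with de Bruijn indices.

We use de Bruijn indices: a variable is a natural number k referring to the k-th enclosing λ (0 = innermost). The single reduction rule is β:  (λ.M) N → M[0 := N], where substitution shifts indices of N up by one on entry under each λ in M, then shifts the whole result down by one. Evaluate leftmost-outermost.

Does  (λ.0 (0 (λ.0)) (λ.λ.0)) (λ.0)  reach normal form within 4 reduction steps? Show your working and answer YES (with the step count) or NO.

  start: (λ.0 (0 (λ.0)) (λ.λ.0)) (λ.0)
  →1  (λ.0) ((λ.0) (λ.0)) (λ.λ.0)
  →2  (λ.0) (λ.0) (λ.λ.0)
  →3  (λ.0) (λ.λ.0)
  →4  λ.λ.0

Answer: YES — reaches normal form λ.λ.0 in 4 ≤ 4 steps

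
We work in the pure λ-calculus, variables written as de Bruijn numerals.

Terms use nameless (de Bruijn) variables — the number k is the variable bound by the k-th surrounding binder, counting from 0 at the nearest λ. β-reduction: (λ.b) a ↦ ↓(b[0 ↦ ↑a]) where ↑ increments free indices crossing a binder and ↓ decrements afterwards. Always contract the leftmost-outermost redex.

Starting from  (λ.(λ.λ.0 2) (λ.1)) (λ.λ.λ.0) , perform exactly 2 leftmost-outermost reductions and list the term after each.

Answer: after 2 steps: λ.0 (λ.λ.λ.0)

Working:
  start: (λ.(λ.λ.0 2) (λ.1)) (λ.λ.λ.0)
  →1  (λ.λ.0 (λ.λ.λ.0)) (λ.λ.λ.λ.0)
  →2  λ.0 (λ.λ.λ.0)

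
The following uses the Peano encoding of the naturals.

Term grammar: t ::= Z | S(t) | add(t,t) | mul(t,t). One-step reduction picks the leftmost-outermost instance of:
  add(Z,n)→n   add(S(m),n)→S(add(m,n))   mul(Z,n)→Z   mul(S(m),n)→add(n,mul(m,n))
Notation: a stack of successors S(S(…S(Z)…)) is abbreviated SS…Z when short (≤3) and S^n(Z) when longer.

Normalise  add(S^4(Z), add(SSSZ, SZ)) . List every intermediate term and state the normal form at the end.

Answer: normal form = S^8(Z)  (in 9 steps)

Derivation:
  start: add(S^4(Z), add(SSSZ, SZ))
  →1  S(add(SSSZ, add(SSSZ, SZ)))
  →2  S(S(add(SSZ, add(SSSZ, SZ))))
  →3  S(S(S(add(SZ, add(SSSZ, SZ)))))
  →4  S(S(S(S(add(Z, add(SSSZ, SZ))))))
  →5  S(S(S(S(add(SSSZ, SZ)))))
  →6  S(S(S(S(S(add(SSZ, SZ))))))
  →7  S(S(S(S(S(S(add(SZ, SZ)))))))
  →8  S(S(S(S(S(S(S(add(Z, SZ))))))))
  →9  S^8(Z)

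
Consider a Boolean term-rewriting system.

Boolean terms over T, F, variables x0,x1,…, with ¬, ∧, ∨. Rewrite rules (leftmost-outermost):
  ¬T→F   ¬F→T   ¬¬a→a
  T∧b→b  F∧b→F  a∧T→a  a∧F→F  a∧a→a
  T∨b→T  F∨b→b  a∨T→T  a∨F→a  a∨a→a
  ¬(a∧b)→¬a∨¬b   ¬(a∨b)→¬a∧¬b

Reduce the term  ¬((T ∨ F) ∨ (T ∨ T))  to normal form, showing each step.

  start: ¬((T ∨ F) ∨ (T ∨ T))
  step 1: ¬(T ∨ F) ∧ ¬(T ∨ T)
  step 2: (¬T ∧ ¬F) ∧ ¬(T ∨ T)
  step 3: (F ∧ ¬F) ∧ ¬(T ∨ T)
  step 4: F ∧ ¬(T ∨ T)
  step 5: F

Answer: normal form = F  (in 5 steps)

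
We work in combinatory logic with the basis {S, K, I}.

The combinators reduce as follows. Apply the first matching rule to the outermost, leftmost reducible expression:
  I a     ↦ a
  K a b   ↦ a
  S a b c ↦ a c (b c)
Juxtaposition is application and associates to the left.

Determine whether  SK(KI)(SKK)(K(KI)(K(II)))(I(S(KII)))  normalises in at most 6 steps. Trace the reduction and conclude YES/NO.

  start: SK(KI)(SKK)(K(KI)(K(II)))(I(S(KII)))
  →1  K(SKK)(KI(SKK))(K(KI)(K(II)))(I(S(KII)))
  →2  SKK(K(KI)(K(II)))(I(S(KII)))
  →3  K(K(KI)(K(II)))(K(K(KI)(K(II))))(I(S(KII)))
  →4  K(KI)(K(II))(I(S(KII)))
  →5  KI(I(S(KII)))
  →6  I

Answer: YES — reaches normal form I in 6 ≤ 6 steps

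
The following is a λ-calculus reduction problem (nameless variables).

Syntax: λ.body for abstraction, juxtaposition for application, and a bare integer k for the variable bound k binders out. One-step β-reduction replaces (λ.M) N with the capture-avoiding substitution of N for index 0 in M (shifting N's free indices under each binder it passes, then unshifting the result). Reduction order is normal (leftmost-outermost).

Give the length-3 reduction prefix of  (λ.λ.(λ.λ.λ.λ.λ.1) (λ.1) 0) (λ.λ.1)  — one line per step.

Answer: after 3 steps: λ.λ.λ.λ.1

Working:
  start: (λ.λ.(λ.λ.λ.λ.λ.1) (λ.1) 0) (λ.λ.1)
  →1  λ.(λ.λ.λ.λ.λ.1) (λ.1) 0
  →2  λ.(λ.λ.λ.λ.1) 0
  →3  λ.λ.λ.λ.1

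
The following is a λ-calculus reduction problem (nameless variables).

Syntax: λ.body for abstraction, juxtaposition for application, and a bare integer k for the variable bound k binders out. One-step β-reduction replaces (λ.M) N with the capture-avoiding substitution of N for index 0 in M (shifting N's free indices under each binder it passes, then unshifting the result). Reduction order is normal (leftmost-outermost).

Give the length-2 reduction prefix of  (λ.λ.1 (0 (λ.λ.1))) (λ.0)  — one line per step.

Answer: after 2 steps: λ.0 (λ.λ.1)

Working:
  start: (λ.λ.1 (0 (λ.λ.1))) (λ.0)
  step 1: λ.(λ.0) (0 (λ.λ.1))
  step 2: λ.0 (λ.λ.1)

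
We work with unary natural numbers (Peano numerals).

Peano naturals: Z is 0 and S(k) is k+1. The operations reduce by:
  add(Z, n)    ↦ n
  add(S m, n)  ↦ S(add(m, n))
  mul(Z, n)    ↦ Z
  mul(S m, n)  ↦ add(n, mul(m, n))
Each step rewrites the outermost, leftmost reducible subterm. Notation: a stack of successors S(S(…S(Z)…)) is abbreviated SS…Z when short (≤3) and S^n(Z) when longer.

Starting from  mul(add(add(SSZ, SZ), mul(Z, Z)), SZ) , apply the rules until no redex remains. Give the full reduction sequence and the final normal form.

Answer: normal form = SSSZ  (in 18 steps)

Derivation:
  start: mul(add(add(SSZ, SZ), mul(Z, Z)), SZ)
  →1  mul(add(S(add(SZ, SZ)), mul(Z, Z)), SZ)
  →2  mul(S(add(add(SZ, SZ), mul(Z, Z))), SZ)
  →3  add(SZ, mul(add(add(SZ, SZ), mul(Z, Z)), SZ))
  →4  S(add(Z, mul(add(add(SZ, SZ), mul(Z, Z)), SZ)))
  →5  S(mul(add(add(SZ, SZ), mul(Z, Z)), SZ))
  →6  S(mul(add(S(add(Z, SZ)), mul(Z, Z)), SZ))
  →7  S(mul(S(add(add(Z, SZ), mul(Z, Z))), SZ))
  →8  S(add(SZ, mul(add(add(Z, SZ), mul(Z, Z)), SZ)))
  →9  S(S(add(Z, mul(add(add(Z, SZ), mul(Z, Z)), SZ))))
  →10  S(S(mul(add(add(Z, SZ), mul(Z, Z)), SZ)))
  →11  S(S(mul(add(SZ, mul(Z, Z)), SZ)))
  →12  S(S(mul(S(add(Z, mul(Z, Z))), SZ)))
  →13  S(S(add(SZ, mul(add(Z, mul(Z, Z)), SZ))))
  →14  S(S(S(add(Z, mul(add(Z, mul(Z, Z)), SZ)))))
  →15  S(S(S(mul(add(Z, mul(Z, Z)), SZ))))
  →16  S(S(S(mul(mul(Z, Z), SZ))))
  →17  S(S(S(mul(Z, SZ))))
  →18  SSSZ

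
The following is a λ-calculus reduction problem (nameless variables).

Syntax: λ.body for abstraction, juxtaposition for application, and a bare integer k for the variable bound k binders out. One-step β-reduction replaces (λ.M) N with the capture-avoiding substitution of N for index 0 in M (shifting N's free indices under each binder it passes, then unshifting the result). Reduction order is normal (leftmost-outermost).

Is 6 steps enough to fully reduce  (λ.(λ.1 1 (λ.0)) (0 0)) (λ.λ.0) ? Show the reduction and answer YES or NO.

Answer: YES — reaches normal form λ.0 in 4 ≤ 6 steps

Working:
  start: (λ.(λ.1 1 (λ.0)) (0 0)) (λ.λ.0)
  →1  (λ.(λ.λ.0) (λ.λ.0) (λ.0)) ((λ.λ.0) (λ.λ.0))
  →2  (λ.λ.0) (λ.λ.0) (λ.0)
  →3  (λ.0) (λ.0)
  →4  λ.0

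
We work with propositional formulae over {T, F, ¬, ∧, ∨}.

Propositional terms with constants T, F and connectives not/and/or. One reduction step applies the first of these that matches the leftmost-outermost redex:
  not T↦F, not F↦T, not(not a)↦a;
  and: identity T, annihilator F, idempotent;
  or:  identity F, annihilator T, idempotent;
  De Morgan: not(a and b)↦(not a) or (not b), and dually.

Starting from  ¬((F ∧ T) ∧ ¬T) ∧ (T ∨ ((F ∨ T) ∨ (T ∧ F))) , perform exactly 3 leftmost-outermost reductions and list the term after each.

  start: ¬((F ∧ T) ∧ ¬T) ∧ (T ∨ ((F ∨ T) ∨ (T ∧ F)))
  →1  (¬(F ∧ T) ∨ ¬¬T) ∧ (T ∨ ((F ∨ T) ∨ (T ∧ F)))
  →2  ((¬F ∨ ¬T) ∨ ¬¬T) ∧ (T ∨ ((F ∨ T) ∨ (T ∧ F)))
  →3  ((T ∨ ¬T) ∨ ¬¬T) ∧ (T ∨ ((F ∨ T) ∨ (T ∧ F)))

Answer: after 3 steps: ((T ∨ ¬T) ∨ ¬¬T) ∧ (T ∨ ((F ∨ T) ∨ (T ∧ F)))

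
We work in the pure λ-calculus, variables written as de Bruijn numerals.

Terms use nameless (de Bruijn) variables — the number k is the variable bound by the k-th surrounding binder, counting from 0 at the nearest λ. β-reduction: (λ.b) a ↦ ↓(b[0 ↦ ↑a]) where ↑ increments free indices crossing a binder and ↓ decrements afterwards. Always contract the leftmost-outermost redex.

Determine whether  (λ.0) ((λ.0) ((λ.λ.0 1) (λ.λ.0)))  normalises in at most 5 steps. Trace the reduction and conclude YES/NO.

Answer: YES — reaches normal form λ.0 (λ.λ.0) in 3 ≤ 5 steps

Working:
  start: (λ.0) ((λ.0) ((λ.λ.0 1) (λ.λ.0)))
  →1  (λ.0) ((λ.λ.0 1) (λ.λ.0))
  →2  (λ.λ.0 1) (λ.λ.0)
  →3  λ.0 (λ.λ.0)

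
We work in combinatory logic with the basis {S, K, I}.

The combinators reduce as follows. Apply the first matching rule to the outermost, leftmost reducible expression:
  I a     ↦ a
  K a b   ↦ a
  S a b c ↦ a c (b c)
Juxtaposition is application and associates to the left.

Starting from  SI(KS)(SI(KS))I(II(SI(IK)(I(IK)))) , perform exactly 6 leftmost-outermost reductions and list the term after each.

Answer: after 6 steps: KS(KS(SI(KS)))(II(SI(IK)(I(IK))))(I(II(SI(IK)(I(IK)))))

Reduction:
  start: SI(KS)(SI(KS))I(II(SI(IK)(I(IK))))
  →1  I(SI(KS))(KS(SI(KS)))I(II(SI(IK)(I(IK))))
  →2  SI(KS)(KS(SI(KS)))I(II(SI(IK)(I(IK))))
  →3  I(KS(SI(KS)))(KS(KS(SI(KS))))I(II(SI(IK)(I(IK))))
  →4  KS(SI(KS))(KS(KS(SI(KS))))I(II(SI(IK)(I(IK))))
  →5  S(KS(KS(SI(KS))))I(II(SI(IK)(I(IK))))
  →6  KS(KS(SI(KS)))(II(SI(IK)(I(IK))))(I(II(SI(IK)(I(IK)))))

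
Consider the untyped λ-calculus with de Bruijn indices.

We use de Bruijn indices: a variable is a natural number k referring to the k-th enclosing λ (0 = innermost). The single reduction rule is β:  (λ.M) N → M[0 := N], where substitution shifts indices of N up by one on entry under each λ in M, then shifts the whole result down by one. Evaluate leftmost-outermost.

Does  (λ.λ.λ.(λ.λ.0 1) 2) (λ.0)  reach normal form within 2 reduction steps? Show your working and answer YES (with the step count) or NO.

Answer: YES — reaches normal form λ.λ.λ.0 (λ.0) in 2 ≤ 2 steps

Derivation:
  start: (λ.λ.λ.(λ.λ.0 1) 2) (λ.0)
  →1  λ.λ.(λ.λ.0 1) (λ.0)
  →2  λ.λ.λ.0 (λ.0)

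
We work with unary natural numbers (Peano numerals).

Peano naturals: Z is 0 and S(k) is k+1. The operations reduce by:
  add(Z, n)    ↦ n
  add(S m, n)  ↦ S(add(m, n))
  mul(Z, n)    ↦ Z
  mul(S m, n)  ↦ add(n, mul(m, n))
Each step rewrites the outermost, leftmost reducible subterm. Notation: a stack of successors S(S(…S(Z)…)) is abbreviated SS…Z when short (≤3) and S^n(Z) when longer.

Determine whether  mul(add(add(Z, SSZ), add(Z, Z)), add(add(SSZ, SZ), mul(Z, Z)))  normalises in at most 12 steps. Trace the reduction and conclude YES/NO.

Answer: NO — after 12 steps the term is S(S(S(add(add(Z, mul(Z, Z)), mul(add(SZ, add(Z, Z)), add(add(SSZ, SZ), mul(Z, Z))))))), not yet normal

Reduction:
  start: mul(add(add(Z, SSZ), add(Z, Z)), add(add(SSZ, SZ), mul(Z, Z)))
  →1  mul(add(SSZ, add(Z, Z)), add(add(SSZ, SZ), mul(Z, Z)))
  →2  mul(S(add(SZ, add(Z, Z))), add(add(SSZ, SZ), mul(Z, Z)))
  →3  add(add(add(SSZ, SZ), mul(Z, Z)), mul(add(SZ, add(Z, Z)), add(add(SSZ, SZ), mul(Z, Z))))
  →4  add(add(S(add(SZ, SZ)), mul(Z, Z)), mul(add(SZ, add(Z, Z)), add(add(SSZ, SZ), mul(Z, Z))))
  →5  add(S(add(add(SZ, SZ), mul(Z, Z))), mul(add(SZ, add(Z, Z)), add(add(SSZ, SZ), mul(Z, Z))))
  →6  S(add(add(add(SZ, SZ), mul(Z, Z)), mul(add(SZ, add(Z, Z)), add(add(SSZ, SZ), mul(Z, Z)))))
  →7  S(add(add(S(add(Z, SZ)), mul(Z, Z)), mul(add(SZ, add(Z, Z)), add(add(SSZ, SZ), mul(Z, Z)))))
  →8  S(add(S(add(add(Z, SZ), mul(Z, Z))), mul(add(SZ, add(Z, Z)), add(add(SSZ, SZ), mul(Z, Z)))))
  →9  S(S(add(add(add(Z, SZ), mul(Z, Z)), mul(add(SZ, add(Z, Z)), add(add(SSZ, SZ), mul(Z, Z))))))
  →10  S(S(add(add(SZ, mul(Z, Z)), mul(add(SZ, add(Z, Z)), add(add(SSZ, SZ), mul(Z, Z))))))
  →11  S(S(add(S(add(Z, mul(Z, Z))), mul(add(SZ, add(Z, Z)), add(add(SSZ, SZ), mul(Z, Z))))))
  →12  S(S(S(add(add(Z, mul(Z, Z)), mul(add(SZ, add(Z, Z)), add(add(SSZ, SZ), mul(Z, Z)))))))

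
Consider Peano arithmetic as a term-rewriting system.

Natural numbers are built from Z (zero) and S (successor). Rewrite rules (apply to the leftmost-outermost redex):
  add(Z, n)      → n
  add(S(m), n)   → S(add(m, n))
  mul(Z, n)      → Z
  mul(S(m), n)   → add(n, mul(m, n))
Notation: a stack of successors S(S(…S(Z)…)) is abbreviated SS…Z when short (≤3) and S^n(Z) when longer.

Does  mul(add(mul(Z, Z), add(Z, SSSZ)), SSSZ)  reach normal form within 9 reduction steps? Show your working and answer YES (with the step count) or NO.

Answer: NO — after 9 steps the term is S(S(S(add(SSSZ, mul(SZ, SSSZ))))), not yet normal

Reduction:
  start: mul(add(mul(Z, Z), add(Z, SSSZ)), SSSZ)
  step 1: mul(add(Z, add(Z, SSSZ)), SSSZ)
  step 2: mul(add(Z, SSSZ), SSSZ)
  step 3: mul(SSSZ, SSSZ)
  step 4: add(SSSZ, mul(SSZ, SSSZ))
  step 5: S(add(SSZ, mul(SSZ, SSSZ)))
  step 6: S(S(add(SZ, mul(SSZ, SSSZ))))
  step 7: S(S(S(add(Z, mul(SSZ, SSSZ)))))
  step 8: S(S(S(mul(SSZ, SSSZ))))
  step 9: S(S(S(add(SSSZ, mul(SZ, SSSZ)))))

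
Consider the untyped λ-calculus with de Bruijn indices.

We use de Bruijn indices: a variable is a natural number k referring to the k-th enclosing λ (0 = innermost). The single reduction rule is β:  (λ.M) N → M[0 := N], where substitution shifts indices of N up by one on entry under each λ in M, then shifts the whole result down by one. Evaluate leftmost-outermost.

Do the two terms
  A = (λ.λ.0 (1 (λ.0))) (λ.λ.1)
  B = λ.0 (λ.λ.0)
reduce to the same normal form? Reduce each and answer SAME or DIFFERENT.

Answer: SAME — A ⇓ λ.0 (λ.λ.0), B ⇓ λ.0 (λ.λ.0)

Reduction:
Term A:
  start: (λ.λ.0 (1 (λ.0))) (λ.λ.1)
  →1  λ.0 ((λ.λ.1) (λ.0))
  →2  λ.0 (λ.λ.0)

Term B:
  start: λ.0 (λ.λ.0)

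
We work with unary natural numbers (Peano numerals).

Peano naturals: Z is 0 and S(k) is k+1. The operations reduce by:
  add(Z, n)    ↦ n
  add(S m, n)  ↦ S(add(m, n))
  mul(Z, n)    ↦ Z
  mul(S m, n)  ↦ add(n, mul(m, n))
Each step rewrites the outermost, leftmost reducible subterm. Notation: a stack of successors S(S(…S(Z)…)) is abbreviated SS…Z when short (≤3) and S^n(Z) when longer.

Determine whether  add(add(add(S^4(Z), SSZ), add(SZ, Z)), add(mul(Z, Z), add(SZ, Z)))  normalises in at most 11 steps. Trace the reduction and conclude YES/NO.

Answer: NO — after 11 steps the term is S(S(S(add(S(add(add(Z, SSZ), add(SZ, Z))), add(mul(Z, Z), add(SZ, Z)))))), not yet normal

Derivation:
  start: add(add(add(S^4(Z), SSZ), add(SZ, Z)), add(mul(Z, Z), add(SZ, Z)))
  [1] add(add(S(add(SSSZ, SSZ)), add(SZ, Z)), add(mul(Z, Z), add(SZ, Z)))
  [2] add(S(add(add(SSSZ, SSZ), add(SZ, Z))), add(mul(Z, Z), add(SZ, Z)))
  [3] S(add(add(add(SSSZ, SSZ), add(SZ, Z)), add(mul(Z, Z), add(SZ, Z))))
  [4] S(add(add(S(add(SSZ, SSZ)), add(SZ, Z)), add(mul(Z, Z), add(SZ, Z))))
  [5] S(add(S(add(add(SSZ, SSZ), add(SZ, Z))), add(mul(Z, Z), add(SZ, Z))))
  [6] S(S(add(add(add(SSZ, SSZ), add(SZ, Z)), add(mul(Z, Z), add(SZ, Z)))))
  [7] S(S(add(add(S(add(SZ, SSZ)), add(SZ, Z)), add(mul(Z, Z), add(SZ, Z)))))
  [8] S(S(add(S(add(add(SZ, SSZ), add(SZ, Z))), add(mul(Z, Z), add(SZ, Z)))))
  [9] S(S(S(add(add(add(SZ, SSZ), add(SZ, Z)), add(mul(Z, Z), add(SZ, Z))))))
  [10] S(S(S(add(add(S(add(Z, SSZ)), add(SZ, Z)), add(mul(Z, Z), add(SZ, Z))))))
  [11] S(S(S(add(S(add(add(Z, SSZ), add(SZ, Z))), add(mul(Z, Z), add(SZ, Z))))))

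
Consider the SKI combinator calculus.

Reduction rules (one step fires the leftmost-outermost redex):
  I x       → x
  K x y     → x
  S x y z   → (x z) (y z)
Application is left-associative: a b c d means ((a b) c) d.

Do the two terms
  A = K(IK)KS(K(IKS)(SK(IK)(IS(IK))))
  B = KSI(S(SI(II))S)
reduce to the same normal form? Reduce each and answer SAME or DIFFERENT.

Term A:
  start: K(IK)KS(K(IKS)(SK(IK)(IS(IK))))
  [1] IKS(K(IKS)(SK(IK)(IS(IK))))
  [2] KS(K(IKS)(SK(IK)(IS(IK))))
  [3] S

Term B:
  start: KSI(S(SI(II))S)
  [1] S(S(SI(II))S)
  [2] S(S(SII)S)

Answer: DIFFERENT — A ⇓ S, B ⇓ S(S(SII)S)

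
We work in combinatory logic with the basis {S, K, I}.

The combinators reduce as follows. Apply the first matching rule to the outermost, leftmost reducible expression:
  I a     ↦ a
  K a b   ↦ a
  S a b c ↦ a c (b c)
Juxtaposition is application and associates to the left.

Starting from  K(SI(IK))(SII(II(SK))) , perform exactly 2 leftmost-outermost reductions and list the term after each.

  start: K(SI(IK))(SII(II(SK)))
  [1] SI(IK)
  [2] SIK

Answer: after 2 steps: SIK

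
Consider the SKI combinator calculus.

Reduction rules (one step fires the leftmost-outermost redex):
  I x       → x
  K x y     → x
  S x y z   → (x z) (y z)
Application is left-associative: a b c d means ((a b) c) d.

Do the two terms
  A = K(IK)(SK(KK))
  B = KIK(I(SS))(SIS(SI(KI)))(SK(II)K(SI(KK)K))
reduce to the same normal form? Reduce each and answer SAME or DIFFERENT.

Answer: DIFFERENT — A ⇓ K, B ⇓ S(K(KK))K

Working:
Term A:
  start: K(IK)(SK(KK))
  →1  IK
  →2  K

Term B:
  start: KIK(I(SS))(SIS(SI(KI)))(SK(II)K(SI(KK)K))
  →1  I(I(SS))(SIS(SI(KI)))(SK(II)K(SI(KK)K))
  →2  I(SS)(SIS(SI(KI)))(SK(II)K(SI(KK)K))
  →3  SS(SIS(SI(KI)))(SK(II)K(SI(KK)K))
  →4  S(SK(II)K(SI(KK)K))(SIS(SI(KI))(SK(II)K(SI(KK)K)))
  →5  S(KK(IIK)(SI(KK)K))(SIS(SI(KI))(SK(II)K(SI(KK)K)))
  →6  S(K(SI(KK)K))(SIS(SI(KI))(SK(II)K(SI(KK)K)))
  →7  S(K(IK(KKK)))(SIS(SI(KI))(SK(II)K(SI(KK)K)))
  →8  S(K(K(KKK)))(SIS(SI(KI))(SK(II)K(SI(KK)K)))
  →9  S(K(KK))(SIS(SI(KI))(SK(II)K(SI(KK)K)))
  →10  S(K(KK))(I(SI(KI))(S(SI(KI)))(SK(II)K(SI(KK)K)))
  →11  S(K(KK))(SI(KI)(S(SI(KI)))(SK(II)K(SI(KK)K)))
  →12  S(K(KK))(I(S(SI(KI)))(KI(S(SI(KI))))(SK(II)K(SI(KK)K)))
  →13  S(K(KK))(S(SI(KI))(KI(S(SI(KI))))(SK(II)K(SI(KK)K)))
  →14  S(K(KK))(SI(KI)(SK(II)K(SI(KK)K))(KI(S(SI(KI)))(SK(II)K(SI(KK)K))))
  →15  S(K(KK))(I(SK(II)K(SI(KK)K))(KI(SK(II)K(SI(KK)K)))(KI(S(SI(KI)))(SK(II)K(SI(KK)K))))
  →16  S(K(KK))(SK(II)K(SI(KK)K)(KI(SK(II)K(SI(KK)K)))(KI(S(SI(KI)))(SK(II)K(SI(KK)K))))
  →17  S(K(KK))(KK(IIK)(SI(KK)K)(KI(SK(II)K(SI(KK)K)))(KI(S(SI(KI)))(SK(II)K(SI(KK)K))))
  →18  S(K(KK))(K(SI(KK)K)(KI(SK(II)K(SI(KK)K)))(KI(S(SI(KI)))(SK(II)K(SI(KK)K))))
  →19  S(K(KK))(SI(KK)K(KI(S(SI(KI)))(SK(II)K(SI(KK)K))))
  →20  S(K(KK))(IK(KKK)(KI(S(SI(KI)))(SK(II)K(SI(KK)K))))
  →21  S(K(KK))(K(KKK)(KI(S(SI(KI)))(SK(II)K(SI(KK)K))))
  →22  S(K(KK))(KKK)
  →23  S(K(KK))K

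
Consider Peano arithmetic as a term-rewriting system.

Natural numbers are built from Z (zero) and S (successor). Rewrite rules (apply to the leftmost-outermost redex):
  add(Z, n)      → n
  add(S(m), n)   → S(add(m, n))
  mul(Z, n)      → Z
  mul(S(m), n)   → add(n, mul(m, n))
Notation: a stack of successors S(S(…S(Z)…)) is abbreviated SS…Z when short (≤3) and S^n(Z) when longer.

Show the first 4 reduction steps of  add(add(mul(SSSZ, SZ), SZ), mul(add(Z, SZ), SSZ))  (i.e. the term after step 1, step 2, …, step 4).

  start: add(add(mul(SSSZ, SZ), SZ), mul(add(Z, SZ), SSZ))
  step 1: add(add(add(SZ, mul(SSZ, SZ)), SZ), mul(add(Z, SZ), SSZ))
  step 2: add(add(S(add(Z, mul(SSZ, SZ))), SZ), mul(add(Z, SZ), SSZ))
  step 3: add(S(add(add(Z, mul(SSZ, SZ)), SZ)), mul(add(Z, SZ), SSZ))
  step 4: S(add(add(add(Z, mul(SSZ, SZ)), SZ), mul(add(Z, SZ), SSZ)))

Answer: after 4 steps: S(add(add(add(Z, mul(SSZ, SZ)), SZ), mul(add(Z, SZ), SSZ)))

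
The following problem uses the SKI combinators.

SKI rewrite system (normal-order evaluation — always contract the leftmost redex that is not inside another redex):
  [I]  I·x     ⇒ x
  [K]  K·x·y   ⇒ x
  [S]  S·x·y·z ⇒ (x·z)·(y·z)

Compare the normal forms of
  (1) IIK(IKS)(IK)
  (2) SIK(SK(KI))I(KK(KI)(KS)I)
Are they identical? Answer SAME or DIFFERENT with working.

Term A:
  start: IIK(IKS)(IK)
  step 1: IK(IKS)(IK)
  step 2: K(IKS)(IK)
  step 3: IKS
  step 4: KS

Term B:
  start: SIK(SK(KI))I(KK(KI)(KS)I)
  step 1: I(SK(KI))(K(SK(KI)))I(KK(KI)(KS)I)
  step 2: SK(KI)(K(SK(KI)))I(KK(KI)(KS)I)
  step 3: K(K(SK(KI)))(KI(K(SK(KI))))I(KK(KI)(KS)I)
  step 4: K(SK(KI))I(KK(KI)(KS)I)
  step 5: SK(KI)(KK(KI)(KS)I)
  step 6: K(KK(KI)(KS)I)(KI(KK(KI)(KS)I))
  step 7: KK(KI)(KS)I
  step 8: K(KS)I
  step 9: KS

Answer: SAME — A ⇓ KS, B ⇓ KS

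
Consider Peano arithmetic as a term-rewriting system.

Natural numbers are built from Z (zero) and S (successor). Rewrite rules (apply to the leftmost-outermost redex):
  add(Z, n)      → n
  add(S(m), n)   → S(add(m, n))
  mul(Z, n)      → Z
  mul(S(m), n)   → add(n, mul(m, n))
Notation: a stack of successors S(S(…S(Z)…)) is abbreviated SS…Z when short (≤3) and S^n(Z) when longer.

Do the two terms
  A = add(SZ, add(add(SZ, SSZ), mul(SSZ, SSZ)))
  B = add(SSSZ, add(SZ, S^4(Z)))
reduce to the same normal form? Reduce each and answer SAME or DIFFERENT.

Answer: SAME — A ⇓ S^8(Z), B ⇓ S^8(Z)

Working:
Term A:
  start: add(SZ, add(add(SZ, SSZ), mul(SSZ, SSZ)))
  step 1: S(add(Z, add(add(SZ, SSZ), mul(SSZ, SSZ))))
  step 2: S(add(add(SZ, SSZ), mul(SSZ, SSZ)))
  step 3: S(add(S(add(Z, SSZ)), mul(SSZ, SSZ)))
  step 4: S(S(add(add(Z, SSZ), mul(SSZ, SSZ))))
  step 5: S(S(add(SSZ, mul(SSZ, SSZ))))
  step 6: S(S(S(add(SZ, mul(SSZ, SSZ)))))
  step 7: S(S(S(S(add(Z, mul(SSZ, SSZ))))))
  step 8: S(S(S(S(mul(SSZ, SSZ)))))
  step 9: S(S(S(S(add(SSZ, mul(SZ, SSZ))))))
  step 10: S(S(S(S(S(add(SZ, mul(SZ, SSZ)))))))
  step 11: S(S(S(S(S(S(add(Z, mul(SZ, SSZ))))))))
  step 12: S(S(S(S(S(S(mul(SZ, SSZ)))))))
  step 13: S(S(S(S(S(S(add(SSZ, mul(Z, SSZ))))))))
  step 14: S(S(S(S(S(S(S(add(SZ, mul(Z, SSZ)))))))))
  step 15: S(S(S(S(S(S(S(S(add(Z, mul(Z, SSZ))))))))))
  step 16: S(S(S(S(S(S(S(S(mul(Z, SSZ)))))))))
  step 17: S^8(Z)

Term B:
  start: add(SSSZ, add(SZ, S^4(Z)))
  step 1: S(add(SSZ, add(SZ, S^4(Z))))
  step 2: S(S(add(SZ, add(SZ, S^4(Z)))))
  step 3: S(S(S(add(Z, add(SZ, S^4(Z))))))
  step 4: S(S(S(add(SZ, S^4(Z)))))
  step 5: S(S(S(S(add(Z, S^4(Z))))))
  step 6: S^8(Z)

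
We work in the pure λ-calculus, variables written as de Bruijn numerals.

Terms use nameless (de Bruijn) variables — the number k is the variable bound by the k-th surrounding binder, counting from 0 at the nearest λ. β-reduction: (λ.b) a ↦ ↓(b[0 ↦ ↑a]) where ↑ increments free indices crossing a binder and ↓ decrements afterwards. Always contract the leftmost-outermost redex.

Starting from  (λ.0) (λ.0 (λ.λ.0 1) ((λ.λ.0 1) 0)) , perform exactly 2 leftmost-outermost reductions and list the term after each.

  start: (λ.0) (λ.0 (λ.λ.0 1) ((λ.λ.0 1) 0))
  [1] λ.0 (λ.λ.0 1) ((λ.λ.0 1) 0)
  [2] λ.0 (λ.λ.0 1) (λ.0 1)

Answer: after 2 steps: λ.0 (λ.λ.0 1) (λ.0 1)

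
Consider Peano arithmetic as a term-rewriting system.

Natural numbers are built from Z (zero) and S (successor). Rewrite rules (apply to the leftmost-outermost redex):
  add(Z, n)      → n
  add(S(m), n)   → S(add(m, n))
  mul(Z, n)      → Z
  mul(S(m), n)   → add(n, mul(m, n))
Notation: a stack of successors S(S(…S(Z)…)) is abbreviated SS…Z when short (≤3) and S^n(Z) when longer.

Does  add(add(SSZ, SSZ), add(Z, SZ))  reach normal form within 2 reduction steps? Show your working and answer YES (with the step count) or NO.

Answer: NO — after 2 steps the term is S(add(add(SZ, SSZ), add(Z, SZ))), not yet normal

Working:
  start: add(add(SSZ, SSZ), add(Z, SZ))
  step 1: add(S(add(SZ, SSZ)), add(Z, SZ))
  step 2: S(add(add(SZ, SSZ), add(Z, SZ)))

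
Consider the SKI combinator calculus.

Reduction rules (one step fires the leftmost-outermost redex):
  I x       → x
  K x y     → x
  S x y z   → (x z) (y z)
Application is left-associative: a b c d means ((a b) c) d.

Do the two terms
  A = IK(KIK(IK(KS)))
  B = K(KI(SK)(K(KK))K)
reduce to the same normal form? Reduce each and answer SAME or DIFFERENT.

Answer: DIFFERENT — A ⇓ K(K(KS)), B ⇓ K(KK)

Working:
Term A:
  start: IK(KIK(IK(KS)))
  →1  K(KIK(IK(KS)))
  →2  K(I(IK(KS)))
  →3  K(IK(KS))
  →4  K(K(KS))

Term B:
  start: K(KI(SK)(K(KK))K)
  →1  K(I(K(KK))K)
  →2  K(K(KK)K)
  →3  K(KK)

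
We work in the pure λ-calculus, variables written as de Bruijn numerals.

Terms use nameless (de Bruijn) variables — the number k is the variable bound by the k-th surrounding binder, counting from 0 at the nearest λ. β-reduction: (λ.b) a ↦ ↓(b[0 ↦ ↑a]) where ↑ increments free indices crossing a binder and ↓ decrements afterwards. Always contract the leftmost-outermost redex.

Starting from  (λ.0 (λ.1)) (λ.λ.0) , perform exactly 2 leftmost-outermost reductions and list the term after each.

  start: (λ.0 (λ.1)) (λ.λ.0)
  [1] (λ.λ.0) (λ.λ.λ.0)
  [2] λ.0

Answer: after 2 steps: λ.0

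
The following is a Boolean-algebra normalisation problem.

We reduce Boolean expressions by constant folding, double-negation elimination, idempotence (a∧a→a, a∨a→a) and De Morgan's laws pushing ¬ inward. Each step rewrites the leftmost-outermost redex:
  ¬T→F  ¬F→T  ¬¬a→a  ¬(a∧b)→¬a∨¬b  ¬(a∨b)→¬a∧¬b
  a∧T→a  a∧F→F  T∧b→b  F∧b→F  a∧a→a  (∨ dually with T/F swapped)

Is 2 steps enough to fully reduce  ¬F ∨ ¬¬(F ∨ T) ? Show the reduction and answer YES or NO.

  start: ¬F ∨ ¬¬(F ∨ T)
  →1  T ∨ ¬¬(F ∨ T)
  →2  T

Answer: YES — reaches normal form T in 2 ≤ 2 steps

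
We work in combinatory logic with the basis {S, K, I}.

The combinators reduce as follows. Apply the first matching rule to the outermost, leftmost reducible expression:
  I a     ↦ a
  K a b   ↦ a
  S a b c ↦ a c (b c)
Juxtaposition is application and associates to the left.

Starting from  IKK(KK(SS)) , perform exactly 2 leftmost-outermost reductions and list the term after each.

Answer: after 2 steps: K

Reduction:
  start: IKK(KK(SS))
  →1  KK(KK(SS))
  →2  K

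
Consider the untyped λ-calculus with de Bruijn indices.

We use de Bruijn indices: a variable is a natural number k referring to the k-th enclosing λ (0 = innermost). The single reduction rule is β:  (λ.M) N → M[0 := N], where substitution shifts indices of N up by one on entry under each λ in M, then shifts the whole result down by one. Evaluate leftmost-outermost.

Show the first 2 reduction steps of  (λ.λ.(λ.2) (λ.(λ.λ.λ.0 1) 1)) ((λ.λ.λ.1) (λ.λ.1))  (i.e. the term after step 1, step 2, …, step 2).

Answer: after 2 steps: λ.(λ.λ.λ.1) (λ.λ.1)

Working:
  start: (λ.λ.(λ.2) (λ.(λ.λ.λ.0 1) 1)) ((λ.λ.λ.1) (λ.λ.1))
  step 1: λ.(λ.(λ.λ.λ.1) (λ.λ.1)) (λ.(λ.λ.λ.0 1) 1)
  step 2: λ.(λ.λ.λ.1) (λ.λ.1)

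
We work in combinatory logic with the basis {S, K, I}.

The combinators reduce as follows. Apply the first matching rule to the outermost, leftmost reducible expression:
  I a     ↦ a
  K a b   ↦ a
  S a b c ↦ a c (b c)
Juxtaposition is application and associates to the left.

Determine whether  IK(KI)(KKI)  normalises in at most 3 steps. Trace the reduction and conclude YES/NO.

  start: IK(KI)(KKI)
  [1] K(KI)(KKI)
  [2] KI

Answer: YES — reaches normal form KI in 2 ≤ 3 steps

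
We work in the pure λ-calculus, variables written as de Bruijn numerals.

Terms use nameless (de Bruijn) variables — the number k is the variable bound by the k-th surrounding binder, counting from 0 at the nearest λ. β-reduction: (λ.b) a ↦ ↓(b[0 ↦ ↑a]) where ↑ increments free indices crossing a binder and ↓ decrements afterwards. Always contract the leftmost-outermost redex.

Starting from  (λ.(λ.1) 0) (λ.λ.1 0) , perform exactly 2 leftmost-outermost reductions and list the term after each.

Answer: after 2 steps: λ.λ.1 0

Working:
  start: (λ.(λ.1) 0) (λ.λ.1 0)
  →1  (λ.λ.λ.1 0) (λ.λ.1 0)
  →2  λ.λ.1 0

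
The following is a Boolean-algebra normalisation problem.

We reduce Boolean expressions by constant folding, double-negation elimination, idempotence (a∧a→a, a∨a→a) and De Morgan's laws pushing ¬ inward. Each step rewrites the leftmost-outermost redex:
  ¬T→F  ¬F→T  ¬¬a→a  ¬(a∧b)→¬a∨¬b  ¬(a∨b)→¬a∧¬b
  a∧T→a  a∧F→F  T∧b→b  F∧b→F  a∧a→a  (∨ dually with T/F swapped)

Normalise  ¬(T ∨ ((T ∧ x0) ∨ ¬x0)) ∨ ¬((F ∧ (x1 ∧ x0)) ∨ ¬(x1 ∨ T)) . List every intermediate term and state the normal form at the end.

  start: ¬(T ∨ ((T ∧ x0) ∨ ¬x0)) ∨ ¬((F ∧ (x1 ∧ x0)) ∨ ¬(x1 ∨ T))
  [1] (¬T ∧ ¬((T ∧ x0) ∨ ¬x0)) ∨ ¬((F ∧ (x1 ∧ x0)) ∨ ¬(x1 ∨ T))
  [2] (F ∧ ¬((T ∧ x0) ∨ ¬x0)) ∨ ¬((F ∧ (x1 ∧ x0)) ∨ ¬(x1 ∨ T))
  [3] F ∨ ¬((F ∧ (x1 ∧ x0)) ∨ ¬(x1 ∨ T))
  [4] ¬((F ∧ (x1 ∧ x0)) ∨ ¬(x1 ∨ T))
  [5] ¬(F ∧ (x1 ∧ x0)) ∧ ¬¬(x1 ∨ T)
  [6] (¬F ∨ ¬(x1 ∧ x0)) ∧ ¬¬(x1 ∨ T)
  [7] (T ∨ ¬(x1 ∧ x0)) ∧ ¬¬(x1 ∨ T)
  [8] T ∧ ¬¬(x1 ∨ T)
  [9] ¬¬(x1 ∨ T)
  [10] x1 ∨ T
  [11] T

Answer: normal form = T  (in 11 steps)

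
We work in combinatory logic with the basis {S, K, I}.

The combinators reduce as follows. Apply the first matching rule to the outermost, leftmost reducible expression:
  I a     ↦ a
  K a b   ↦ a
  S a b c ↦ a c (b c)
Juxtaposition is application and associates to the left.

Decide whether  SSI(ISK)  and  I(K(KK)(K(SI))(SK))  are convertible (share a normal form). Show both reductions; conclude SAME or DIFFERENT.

Answer: DIFFERENT — A ⇓ S(SK)(SK), B ⇓ K

Reduction:
Term A:
  start: SSI(ISK)
  [1] S(ISK)(I(ISK))
  [2] S(SK)(I(ISK))
  [3] S(SK)(ISK)
  [4] S(SK)(SK)

Term B:
  start: I(K(KK)(K(SI))(SK))
  [1] K(KK)(K(SI))(SK)
  [2] KK(SK)
  [3] K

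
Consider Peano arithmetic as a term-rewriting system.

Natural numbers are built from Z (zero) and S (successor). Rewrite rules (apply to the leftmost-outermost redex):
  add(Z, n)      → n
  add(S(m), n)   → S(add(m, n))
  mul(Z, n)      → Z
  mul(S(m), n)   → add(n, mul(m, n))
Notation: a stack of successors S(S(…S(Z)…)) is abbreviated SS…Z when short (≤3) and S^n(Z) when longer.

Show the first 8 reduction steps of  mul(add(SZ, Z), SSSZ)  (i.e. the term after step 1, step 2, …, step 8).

  start: mul(add(SZ, Z), SSSZ)
  [1] mul(S(add(Z, Z)), SSSZ)
  [2] add(SSSZ, mul(add(Z, Z), SSSZ))
  [3] S(add(SSZ, mul(add(Z, Z), SSSZ)))
  [4] S(S(add(SZ, mul(add(Z, Z), SSSZ))))
  [5] S(S(S(add(Z, mul(add(Z, Z), SSSZ)))))
  [6] S(S(S(mul(add(Z, Z), SSSZ))))
  [7] S(S(S(mul(Z, SSSZ))))
  [8] SSSZ

Answer: after 8 steps: SSSZ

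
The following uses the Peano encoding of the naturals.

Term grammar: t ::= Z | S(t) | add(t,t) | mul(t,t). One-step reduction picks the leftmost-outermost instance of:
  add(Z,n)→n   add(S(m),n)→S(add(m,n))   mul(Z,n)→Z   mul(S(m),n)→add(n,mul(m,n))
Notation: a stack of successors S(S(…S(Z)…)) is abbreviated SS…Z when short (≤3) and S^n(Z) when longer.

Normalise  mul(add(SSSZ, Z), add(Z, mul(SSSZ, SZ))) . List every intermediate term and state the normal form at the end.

Answer: normal form = S^9(Z)  (in 53 steps)

Derivation:
  start: mul(add(SSSZ, Z), add(Z, mul(SSSZ, SZ)))
  step 1: mul(S(add(SSZ, Z)), add(Z, mul(SSSZ, SZ)))
  step 2: add(add(Z, mul(SSSZ, SZ)), mul(add(SSZ, Z), add(Z, mul(SSSZ, SZ))))
  step 3: add(mul(SSSZ, SZ), mul(add(SSZ, Z), add(Z, mul(SSSZ, SZ))))
  step 4: add(add(SZ, mul(SSZ, SZ)), mul(add(SSZ, Z), add(Z, mul(SSSZ, SZ))))
  step 5: add(S(add(Z, mul(SSZ, SZ))), mul(add(SSZ, Z), add(Z, mul(SSSZ, SZ))))
  step 6: S(add(add(Z, mul(SSZ, SZ)), mul(add(SSZ, Z), add(Z, mul(SSSZ, SZ)))))
  step 7: S(add(mul(SSZ, SZ), mul(add(SSZ, Z), add(Z, mul(SSSZ, SZ)))))
  step 8: S(add(add(SZ, mul(SZ, SZ)), mul(add(SSZ, Z), add(Z, mul(SSSZ, SZ)))))
  step 9: S(add(S(add(Z, mul(SZ, SZ))), mul(add(SSZ, Z), add(Z, mul(SSSZ, SZ)))))
  step 10: S(S(add(add(Z, mul(SZ, SZ)), mul(add(SSZ, Z), add(Z, mul(SSSZ, SZ))))))
  step 11: S(S(add(mul(SZ, SZ), mul(add(SSZ, Z), add(Z, mul(SSSZ, SZ))))))
  step 12: S(S(add(add(SZ, mul(Z, SZ)), mul(add(SSZ, Z), add(Z, mul(SSSZ, SZ))))))
  step 13: S(S(add(S(add(Z, mul(Z, SZ))), mul(add(SSZ, Z), add(Z, mul(SSSZ, SZ))))))
  step 14: S(S(S(add(add(Z, mul(Z, SZ)), mul(add(SSZ, Z), add(Z, mul(SSSZ, SZ)))))))
  step 15: S(S(S(add(mul(Z, SZ), mul(add(SSZ, Z), add(Z, mul(SSSZ, SZ)))))))
  step 16: S(S(S(add(Z, mul(add(SSZ, Z), add(Z, mul(SSSZ, SZ)))))))
  step 17: S(S(S(mul(add(SSZ, Z), add(Z, mul(SSSZ, SZ))))))
  step 18: S(S(S(mul(S(add(SZ, Z)), add(Z, mul(SSSZ, SZ))))))
  step 19: S(S(S(add(add(Z, mul(SSSZ, SZ)), mul(add(SZ, Z), add(Z, mul(SSSZ, SZ)))))))
  step 20: S(S(S(add(mul(SSSZ, SZ), mul(add(SZ, Z), add(Z, mul(SSSZ, SZ)))))))
  step 21: S(S(S(add(add(SZ, mul(SSZ, SZ)), mul(add(SZ, Z), add(Z, mul(SSSZ, SZ)))))))
  step 22: S(S(S(add(S(add(Z, mul(SSZ, SZ))), mul(add(SZ, Z), add(Z, mul(SSSZ, SZ)))))))
  step 23: S(S(S(S(add(add(Z, mul(SSZ, SZ)), mul(add(SZ, Z), add(Z, mul(SSSZ, SZ))))))))
  step 24: S(S(S(S(add(mul(SSZ, SZ), mul(add(SZ, Z), add(Z, mul(SSSZ, SZ))))))))
  step 25: S(S(S(S(add(add(SZ, mul(SZ, SZ)), mul(add(SZ, Z), add(Z, mul(SSSZ, SZ))))))))
  step 26: S(S(S(S(add(S(add(Z, mul(SZ, SZ))), mul(add(SZ, Z), add(Z, mul(SSSZ, SZ))))))))
  step 27: S(S(S(S(S(add(add(Z, mul(SZ, SZ)), mul(add(SZ, Z), add(Z, mul(SSSZ, SZ)))))))))
  step 28: S(S(S(S(S(add(mul(SZ, SZ), mul(add(SZ, Z), add(Z, mul(SSSZ, SZ)))))))))
  step 29: S(S(S(S(S(add(add(SZ, mul(Z, SZ)), mul(add(SZ, Z), add(Z, mul(SSSZ, SZ)))))))))
  step 30: S(S(S(S(S(add(S(add(Z, mul(Z, SZ))), mul(add(SZ, Z), add(Z, mul(SSSZ, SZ)))))))))
  step 31: S(S(S(S(S(S(add(add(Z, mul(Z, SZ)), mul(add(SZ, Z), add(Z, mul(SSSZ, SZ))))))))))
  step 32: S(S(S(S(S(S(add(mul(Z, SZ), mul(add(SZ, Z), add(Z, mul(SSSZ, SZ))))))))))
  step 33: S(S(S(S(S(S(add(Z, mul(add(SZ, Z), add(Z, mul(SSSZ, SZ))))))))))
  step 34: S(S(S(S(S(S(mul(add(SZ, Z), add(Z, mul(SSSZ, SZ)))))))))
  step 35: S(S(S(S(S(S(mul(S(add(Z, Z)), add(Z, mul(SSSZ, SZ)))))))))
  step 36: S(S(S(S(S(S(add(add(Z, mul(SSSZ, SZ)), mul(add(Z, Z), add(Z, mul(SSSZ, SZ))))))))))
  step 37: S(S(S(S(S(S(add(mul(SSSZ, SZ), mul(add(Z, Z), add(Z, mul(SSSZ, SZ))))))))))
  step 38: S(S(S(S(S(S(add(add(SZ, mul(SSZ, SZ)), mul(add(Z, Z), add(Z, mul(SSSZ, SZ))))))))))
  step 39: S(S(S(S(S(S(add(S(add(Z, mul(SSZ, SZ))), mul(add(Z, Z), add(Z, mul(SSSZ, SZ))))))))))
  step 40: S(S(S(S(S(S(S(add(add(Z, mul(SSZ, SZ)), mul(add(Z, Z), add(Z, mul(SSSZ, SZ)))))))))))
  step 41: S(S(S(S(S(S(S(add(mul(SSZ, SZ), mul(add(Z, Z), add(Z, mul(SSSZ, SZ)))))))))))
  step 42: S(S(S(S(S(S(S(add(add(SZ, mul(SZ, SZ)), mul(add(Z, Z), add(Z, mul(SSSZ, SZ)))))))))))
  step 43: S(S(S(S(S(S(S(add(S(add(Z, mul(SZ, SZ))), mul(add(Z, Z), add(Z, mul(SSSZ, SZ)))))))))))
  step 44: S(S(S(S(S(S(S(S(add(add(Z, mul(SZ, SZ)), mul(add(Z, Z), add(Z, mul(SSSZ, SZ))))))))))))
  step 45: S(S(S(S(S(S(S(S(add(mul(SZ, SZ), mul(add(Z, Z), add(Z, mul(SSSZ, SZ))))))))))))
  step 46: S(S(S(S(S(S(S(S(add(add(SZ, mul(Z, SZ)), mul(add(Z, Z), add(Z, mul(SSSZ, SZ))))))))))))
  step 47: S(S(S(S(S(S(S(S(add(S(add(Z, mul(Z, SZ))), mul(add(Z, Z), add(Z, mul(SSSZ, SZ))))))))))))
  step 48: S(S(S(S(S(S(S(S(S(add(add(Z, mul(Z, SZ)), mul(add(Z, Z), add(Z, mul(SSSZ, SZ)))))))))))))
  step 49: S(S(S(S(S(S(S(S(S(add(mul(Z, SZ), mul(add(Z, Z), add(Z, mul(SSSZ, SZ)))))))))))))
  step 50: S(S(S(S(S(S(S(S(S(add(Z, mul(add(Z, Z), add(Z, mul(SSSZ, SZ)))))))))))))
  step 51: S(S(S(S(S(S(S(S(S(mul(add(Z, Z), add(Z, mul(SSSZ, SZ))))))))))))
  step 52: S(S(S(S(S(S(S(S(S(mul(Z, add(Z, mul(SSSZ, SZ))))))))))))
  step 53: S^9(Z)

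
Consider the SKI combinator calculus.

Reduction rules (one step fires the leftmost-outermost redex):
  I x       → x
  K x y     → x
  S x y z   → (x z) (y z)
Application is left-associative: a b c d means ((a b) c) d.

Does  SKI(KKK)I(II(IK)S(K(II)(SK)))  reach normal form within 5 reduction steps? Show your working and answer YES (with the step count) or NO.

  start: SKI(KKK)I(II(IK)S(K(II)(SK)))
  [1] K(KKK)(I(KKK))I(II(IK)S(K(II)(SK)))
  [2] KKKI(II(IK)S(K(II)(SK)))
  [3] KI(II(IK)S(K(II)(SK)))
  [4] I

Answer: YES — reaches normal form I in 4 ≤ 5 steps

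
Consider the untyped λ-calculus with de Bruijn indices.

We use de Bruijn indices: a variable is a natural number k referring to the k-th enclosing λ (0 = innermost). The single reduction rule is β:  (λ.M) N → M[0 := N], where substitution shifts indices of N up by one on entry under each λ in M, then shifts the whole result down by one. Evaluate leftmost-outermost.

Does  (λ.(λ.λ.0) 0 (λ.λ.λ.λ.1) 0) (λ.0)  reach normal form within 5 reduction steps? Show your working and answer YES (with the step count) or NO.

  start: (λ.(λ.λ.0) 0 (λ.λ.λ.λ.1) 0) (λ.0)
  [1] (λ.λ.0) (λ.0) (λ.λ.λ.λ.1) (λ.0)
  [2] (λ.0) (λ.λ.λ.λ.1) (λ.0)
  [3] (λ.λ.λ.λ.1) (λ.0)
  [4] λ.λ.λ.1

Answer: YES — reaches normal form λ.λ.λ.1 in 4 ≤ 5 steps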